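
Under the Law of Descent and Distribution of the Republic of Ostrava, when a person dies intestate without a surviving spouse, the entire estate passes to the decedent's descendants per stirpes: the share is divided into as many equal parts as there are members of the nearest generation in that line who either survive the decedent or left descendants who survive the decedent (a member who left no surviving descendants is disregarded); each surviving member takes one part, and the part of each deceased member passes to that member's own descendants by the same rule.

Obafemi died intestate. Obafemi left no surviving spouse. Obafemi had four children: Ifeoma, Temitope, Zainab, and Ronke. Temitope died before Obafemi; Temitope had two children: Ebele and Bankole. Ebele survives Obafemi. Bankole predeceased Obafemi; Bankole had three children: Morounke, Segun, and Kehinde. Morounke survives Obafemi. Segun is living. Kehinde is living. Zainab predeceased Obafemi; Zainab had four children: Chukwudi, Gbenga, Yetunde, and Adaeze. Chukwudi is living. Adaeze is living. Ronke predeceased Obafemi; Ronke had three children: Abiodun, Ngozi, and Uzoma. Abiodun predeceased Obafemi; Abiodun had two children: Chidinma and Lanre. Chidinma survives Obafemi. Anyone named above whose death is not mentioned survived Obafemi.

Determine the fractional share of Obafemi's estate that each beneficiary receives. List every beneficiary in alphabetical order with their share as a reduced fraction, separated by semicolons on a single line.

There is no surviving spouse, so the entire estate passes to Obafemi's descendants per stirpes.
The estate is divided into 4 equal shares of 1/4 among Ifeoma, Temitope, Zainab, Ronke.
Ifeoma is living and takes 1/4.
Temitope predeceased; the 1/4 allotted to Temitope's branch passes to Temitope's issue by representation.
The 1/4 is divided into 2 equal shares of 1/8 among Ebele, Bankole.
Ebele is living and takes 1/8.
Bankole predeceased; the 1/8 allotted to Bankole's branch passes to Bankole's issue by representation.
The 1/8 is divided into 3 equal shares of 1/24 among Morounke, Segun, Kehinde.
Morounke is living and takes 1/24.
Segun is living and takes 1/24.
Kehinde is living and takes 1/24.
Zainab predeceased; the 1/4 allotted to Zainab's branch passes to Zainab's issue by representation.
The 1/4 is divided into 4 equal shares of 1/16 among Chukwudi, Gbenga, Yetunde, Adaeze.
Chukwudi is living and takes 1/16.
Gbenga is living and takes 1/16.
Yetunde is living and takes 1/16.
Adaeze is living and takes 1/16.
Ronke predeceased; the 1/4 allotted to Ronke's branch passes to Ronke's issue by representation.
The 1/4 is divided into 3 equal shares of 1/12 among Abiodun, Ngozi, Uzoma.
Abiodun predeceased; the 1/12 allotted to Abiodun's branch passes to Abiodun's issue by representation.
The 1/12 is divided into 2 equal shares of 1/24 among Chidinma, Lanre.
Chidinma is living and takes 1/24.
Lanre is living and takes 1/24.
Ngozi is living and takes 1/12.
Uzoma is living and takes 1/12.

Adaeze 1/16; Chidinma 1/24; Chukwudi 1/16; Ebele 1/8; Gbenga 1/16; Ifeoma 1/4; Kehinde 1/24; Lanre 1/24; Morounke 1/24; Ngozi 1/12; Segun 1/24; Uzoma 1/12; Yetunde 1/16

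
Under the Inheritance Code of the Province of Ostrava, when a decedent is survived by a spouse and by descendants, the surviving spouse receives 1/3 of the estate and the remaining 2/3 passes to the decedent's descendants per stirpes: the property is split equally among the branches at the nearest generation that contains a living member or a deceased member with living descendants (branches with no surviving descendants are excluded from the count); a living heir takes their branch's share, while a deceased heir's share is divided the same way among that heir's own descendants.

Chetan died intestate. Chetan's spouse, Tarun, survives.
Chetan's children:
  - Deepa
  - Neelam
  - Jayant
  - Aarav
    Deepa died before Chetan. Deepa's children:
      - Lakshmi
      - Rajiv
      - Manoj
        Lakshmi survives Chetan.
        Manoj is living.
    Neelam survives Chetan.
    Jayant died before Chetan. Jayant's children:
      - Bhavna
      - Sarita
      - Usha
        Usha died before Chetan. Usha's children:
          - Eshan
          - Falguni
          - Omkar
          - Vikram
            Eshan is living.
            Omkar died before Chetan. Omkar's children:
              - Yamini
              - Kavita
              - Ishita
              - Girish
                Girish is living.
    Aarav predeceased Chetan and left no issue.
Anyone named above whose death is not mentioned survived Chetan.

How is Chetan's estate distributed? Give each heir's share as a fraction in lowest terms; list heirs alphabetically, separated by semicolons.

Bhavna 2/27; Eshan 1/54; Falguni 1/54; Girish 1/216; Ishita 1/216; Kavita 1/216; Lakshmi 2/27; Manoj 2/27; Neelam 2/9; Rajiv 2/27; Sarita 2/27; Tarun 1/3; Vikram 1/54; Yamini 1/216

Tarun, as surviving spouse, takes 1/3.
The remaining 2/3 passes to Chetan's descendants per stirpes.
Aarav left no surviving issue, so that branch lapses and is disregarded.
The 2/3 is divided into 3 equal shares of 2/9 among Deepa, Neelam, Jayant.
Deepa predeceased; the 2/9 allotted to Deepa's branch passes to Deepa's issue by representation.
The 2/9 is divided into 3 equal shares of 2/27 among Lakshmi, Rajiv, Manoj.
Lakshmi is living and takes 2/27.
Rajiv is living and takes 2/27.
Manoj is living and takes 2/27.
Neelam is living and takes 2/9.
Jayant predeceased; the 2/9 allotted to Jayant's branch passes to Jayant's issue by representation.
The 2/9 is divided into 3 equal shares of 2/27 among Bhavna, Sarita, Usha.
Bhavna is living and takes 2/27.
Sarita is living and takes 2/27.
Usha predeceased; the 2/27 allotted to Usha's branch passes to Usha's issue by representation.
The 2/27 is divided into 4 equal shares of 1/54 among Eshan, Falguni, Omkar, Vikram.
Eshan is living and takes 1/54.
Falguni is living and takes 1/54.
Omkar predeceased; the 1/54 allotted to Omkar's branch passes to Omkar's issue by representation.
The 1/54 is divided into 4 equal shares of 1/216 among Yamini, Kavita, Ishita, Girish.
Yamini is living and takes 1/216.
Kavita is living and takes 1/216.
Ishita is living and takes 1/216.
Girish is living and takes 1/216.
Vikram is living and takes 1/54.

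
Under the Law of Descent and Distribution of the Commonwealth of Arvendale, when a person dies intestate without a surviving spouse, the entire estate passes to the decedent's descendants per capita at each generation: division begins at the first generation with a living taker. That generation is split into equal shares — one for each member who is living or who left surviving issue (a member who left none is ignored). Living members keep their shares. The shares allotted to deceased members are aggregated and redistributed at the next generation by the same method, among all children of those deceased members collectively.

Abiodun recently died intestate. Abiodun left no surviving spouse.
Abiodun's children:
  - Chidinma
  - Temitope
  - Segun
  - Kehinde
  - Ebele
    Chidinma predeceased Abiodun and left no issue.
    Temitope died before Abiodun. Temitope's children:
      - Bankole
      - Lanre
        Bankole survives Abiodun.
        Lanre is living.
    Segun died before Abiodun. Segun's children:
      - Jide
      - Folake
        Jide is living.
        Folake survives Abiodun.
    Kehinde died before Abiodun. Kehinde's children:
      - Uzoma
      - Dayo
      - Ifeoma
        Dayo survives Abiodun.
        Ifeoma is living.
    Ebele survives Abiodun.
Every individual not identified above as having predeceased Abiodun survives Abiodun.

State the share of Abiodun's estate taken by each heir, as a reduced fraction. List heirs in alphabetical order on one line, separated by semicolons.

There is no surviving spouse, so the entire estate passes to Abiodun's descendants per capita at each generation.
At generation 1 (Temitope, Segun, Kehinde, Ebele) there are 4 shares of (1)/4 = 1/4 each.
Living: Ebele — each takes 1/4.
Deceased: Temitope, Segun, and Kehinde. Their combined 3/4 is pooled and carried to generation 2.
At generation 2 (Bankole, Lanre, Jide, Folake, Uzoma, Dayo, Ifeoma) there are 7 shares of (3/4)/7 = 3/28 each.
Living: Bankole, Lanre, Jide, Folake, Uzoma, Dayo, and Ifeoma — each takes 3/28.

Bankole 3/28; Dayo 3/28; Ebele 1/4; Folake 3/28; Ifeoma 3/28; Jide 3/28; Lanre 3/28; Uzoma 3/28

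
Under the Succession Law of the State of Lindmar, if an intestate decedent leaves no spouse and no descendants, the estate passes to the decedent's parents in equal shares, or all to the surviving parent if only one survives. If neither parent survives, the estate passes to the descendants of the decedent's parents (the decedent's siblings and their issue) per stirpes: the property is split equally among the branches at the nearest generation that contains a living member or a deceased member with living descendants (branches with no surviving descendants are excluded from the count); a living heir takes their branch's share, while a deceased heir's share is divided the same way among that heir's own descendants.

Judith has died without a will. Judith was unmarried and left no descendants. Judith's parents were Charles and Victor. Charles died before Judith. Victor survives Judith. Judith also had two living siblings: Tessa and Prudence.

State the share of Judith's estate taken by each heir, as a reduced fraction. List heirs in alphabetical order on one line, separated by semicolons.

Only one parent, Victor, survives, so Victor takes the entire estate. The siblings take nothing because a surviving parent has priority.

Victor 1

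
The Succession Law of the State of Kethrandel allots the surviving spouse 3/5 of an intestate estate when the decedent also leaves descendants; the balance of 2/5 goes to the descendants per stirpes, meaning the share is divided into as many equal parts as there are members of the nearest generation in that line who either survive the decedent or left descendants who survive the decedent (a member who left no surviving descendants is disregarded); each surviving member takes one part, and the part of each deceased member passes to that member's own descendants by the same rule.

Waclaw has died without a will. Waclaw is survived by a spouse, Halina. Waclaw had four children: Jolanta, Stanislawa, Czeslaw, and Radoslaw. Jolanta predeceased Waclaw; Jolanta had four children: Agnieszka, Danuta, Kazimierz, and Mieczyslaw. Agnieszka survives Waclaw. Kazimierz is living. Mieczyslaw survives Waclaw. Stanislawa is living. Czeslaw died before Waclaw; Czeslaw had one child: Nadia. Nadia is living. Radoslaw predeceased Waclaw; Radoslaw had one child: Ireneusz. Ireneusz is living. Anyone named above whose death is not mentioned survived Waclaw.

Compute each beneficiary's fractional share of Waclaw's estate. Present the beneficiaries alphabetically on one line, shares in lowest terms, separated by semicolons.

Halina, as surviving spouse, takes 3/5.
The remaining 2/5 passes to Waclaw's descendants per stirpes.
The 2/5 is divided into 4 equal shares of 1/10 among Jolanta, Stanislawa, Czeslaw, Radoslaw.
Jolanta predeceased; the 1/10 allotted to Jolanta's branch passes to Jolanta's issue by representation.
The 1/10 is divided into 4 equal shares of 1/40 among Agnieszka, Danuta, Kazimierz, Mieczyslaw.
Agnieszka is living and takes 1/40.
Danuta is living and takes 1/40.
Kazimierz is living and takes 1/40.
Mieczyslaw is living and takes 1/40.
Stanislawa is living and takes 1/10.
Czeslaw predeceased; the 1/10 allotted to Czeslaw's branch passes to Czeslaw's issue by representation.
Nadia is the sole taker at this level and receives the full 1/10.
Radoslaw predeceased; the 1/10 allotted to Radoslaw's branch passes to Radoslaw's issue by representation.
Ireneusz is the sole taker at this level and receives the full 1/10.

Agnieszka 1/40; Danuta 1/40; Halina 3/5; Ireneusz 1/10; Kazimierz 1/40; Mieczyslaw 1/40; Nadia 1/10; Stanislawa 1/10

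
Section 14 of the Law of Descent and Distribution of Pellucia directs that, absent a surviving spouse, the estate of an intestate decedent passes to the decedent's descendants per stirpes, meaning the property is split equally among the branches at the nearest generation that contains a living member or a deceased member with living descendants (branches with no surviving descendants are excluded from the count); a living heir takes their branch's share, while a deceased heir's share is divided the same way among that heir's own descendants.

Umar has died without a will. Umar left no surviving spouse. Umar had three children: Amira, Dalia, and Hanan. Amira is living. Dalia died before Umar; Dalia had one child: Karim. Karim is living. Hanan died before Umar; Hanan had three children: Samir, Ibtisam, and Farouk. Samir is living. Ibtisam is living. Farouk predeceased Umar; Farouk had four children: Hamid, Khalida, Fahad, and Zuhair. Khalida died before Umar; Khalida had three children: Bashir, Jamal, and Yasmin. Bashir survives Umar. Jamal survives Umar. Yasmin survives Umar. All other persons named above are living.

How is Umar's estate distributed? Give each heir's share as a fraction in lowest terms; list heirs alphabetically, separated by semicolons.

Amira 1/3; Bashir 1/108; Fahad 1/36; Hamid 1/36; Ibtisam 1/9; Jamal 1/108; Karim 1/3; Samir 1/9; Yasmin 1/108; Zuhair 1/36

There is no surviving spouse, so the entire estate passes to Umar's descendants per stirpes.
The estate is divided into 3 equal shares of 1/3 among Amira, Dalia, Hanan.
Amira is living and takes 1/3.
Dalia predeceased; the 1/3 allotted to Dalia's branch passes to Dalia's issue by representation.
Karim is the sole taker at this level and receives the full 1/3.
Hanan predeceased; the 1/3 allotted to Hanan's branch passes to Hanan's issue by representation.
The 1/3 is divided into 3 equal shares of 1/9 among Samir, Ibtisam, Farouk.
Samir is living and takes 1/9.
Ibtisam is living and takes 1/9.
Farouk predeceased; the 1/9 allotted to Farouk's branch passes to Farouk's issue by representation.
The 1/9 is divided into 4 equal shares of 1/36 among Hamid, Khalida, Fahad, Zuhair.
Hamid is living and takes 1/36.
Khalida predeceased; the 1/36 allotted to Khalida's branch passes to Khalida's issue by representation.
The 1/36 is divided into 3 equal shares of 1/108 among Bashir, Jamal, Yasmin.
Bashir is living and takes 1/108.
Jamal is living and takes 1/108.
Yasmin is living and takes 1/108.
Fahad is living and takes 1/36.
Zuhair is living and takes 1/36.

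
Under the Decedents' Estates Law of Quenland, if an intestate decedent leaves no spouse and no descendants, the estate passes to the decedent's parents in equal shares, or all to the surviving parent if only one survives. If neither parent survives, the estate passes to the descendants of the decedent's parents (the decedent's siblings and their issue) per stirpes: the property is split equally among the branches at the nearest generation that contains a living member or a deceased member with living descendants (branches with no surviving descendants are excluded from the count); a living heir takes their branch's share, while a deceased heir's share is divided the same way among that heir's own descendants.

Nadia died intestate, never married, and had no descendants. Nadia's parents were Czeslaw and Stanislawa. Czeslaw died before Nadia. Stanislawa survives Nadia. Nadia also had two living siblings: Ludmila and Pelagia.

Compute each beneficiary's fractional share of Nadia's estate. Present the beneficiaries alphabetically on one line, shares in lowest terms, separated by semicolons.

Only one parent, Stanislawa, survives, so Stanislawa takes the entire estate. The siblings take nothing because a surviving parent has priority.

Stanislawa 1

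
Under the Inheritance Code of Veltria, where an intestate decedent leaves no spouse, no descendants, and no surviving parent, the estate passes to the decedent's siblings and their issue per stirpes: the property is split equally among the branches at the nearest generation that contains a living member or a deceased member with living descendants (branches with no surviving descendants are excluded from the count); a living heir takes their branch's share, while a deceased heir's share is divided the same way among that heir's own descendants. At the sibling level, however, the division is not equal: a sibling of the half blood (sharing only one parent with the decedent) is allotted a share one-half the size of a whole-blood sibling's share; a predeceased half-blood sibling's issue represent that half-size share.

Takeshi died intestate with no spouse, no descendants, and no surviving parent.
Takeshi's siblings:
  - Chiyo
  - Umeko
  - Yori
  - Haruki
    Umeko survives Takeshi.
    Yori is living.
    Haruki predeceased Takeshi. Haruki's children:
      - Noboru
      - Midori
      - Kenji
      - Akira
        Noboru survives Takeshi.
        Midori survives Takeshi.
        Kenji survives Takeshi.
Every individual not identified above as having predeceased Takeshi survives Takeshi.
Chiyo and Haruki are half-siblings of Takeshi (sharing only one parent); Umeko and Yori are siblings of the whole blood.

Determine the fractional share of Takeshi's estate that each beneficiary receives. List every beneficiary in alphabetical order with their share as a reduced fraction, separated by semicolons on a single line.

No spouse, descendants, or parent survives, so the estate passes to Takeshi's siblings per stirpes.
Half-blood siblings count for one-half the weight of whole-blood siblings at the initial division.
Dividing 1 in proportion to weights (total weight 3): Chiyo (weight 1/2) → 1/6; Umeko (weight 1) → 1/3; Yori (weight 1) → 1/3; Haruki (weight 1/2) → 1/6.
Chiyo is living and takes 1/6.
Umeko is living and takes 1/3.
Yori is living and takes 1/3.
Haruki predeceased; the 1/6 allotted to Haruki's branch passes to Haruki's issue by representation.
The 1/6 is divided into 4 equal shares of 1/24 among Noboru, Midori, Kenji, Akira.
Noboru is living and takes 1/24.
Midori is living and takes 1/24.
Kenji is living and takes 1/24.
Akira is living and takes 1/24.

Akira 1/24; Chiyo 1/6; Kenji 1/24; Midori 1/24; Noboru 1/24; Umeko 1/3; Yori 1/3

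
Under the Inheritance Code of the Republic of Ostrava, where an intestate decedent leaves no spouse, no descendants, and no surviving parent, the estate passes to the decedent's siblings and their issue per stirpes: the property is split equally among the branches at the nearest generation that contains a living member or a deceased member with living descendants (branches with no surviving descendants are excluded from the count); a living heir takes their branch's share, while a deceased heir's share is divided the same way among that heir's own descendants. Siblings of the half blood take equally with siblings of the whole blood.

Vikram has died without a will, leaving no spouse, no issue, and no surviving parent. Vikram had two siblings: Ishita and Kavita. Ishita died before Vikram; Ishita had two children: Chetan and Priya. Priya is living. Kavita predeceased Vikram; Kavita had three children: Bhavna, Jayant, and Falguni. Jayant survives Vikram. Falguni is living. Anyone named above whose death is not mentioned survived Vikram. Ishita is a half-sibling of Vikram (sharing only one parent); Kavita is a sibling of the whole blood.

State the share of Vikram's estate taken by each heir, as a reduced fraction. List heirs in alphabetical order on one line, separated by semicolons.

Bhavna 1/6; Chetan 1/4; Falguni 1/6; Jayant 1/6; Priya 1/4

No spouse, descendants, or parent survives, so the estate passes to Vikram's siblings per stirpes.
Half-blood and whole-blood siblings take equally under the stated rule.
The estate is divided into 2 equal shares of 1/2 among Ishita, Kavita.
Ishita predeceased; the 1/2 allotted to Ishita's branch passes to Ishita's issue by representation.
The 1/2 is divided into 2 equal shares of 1/4 among Chetan, Priya.
Chetan is living and takes 1/4.
Priya is living and takes 1/4.
Kavita predeceased; the 1/2 allotted to Kavita's branch passes to Kavita's issue by representation.
The 1/2 is divided into 3 equal shares of 1/6 among Bhavna, Jayant, Falguni.
Bhavna is living and takes 1/6.
Jayant is living and takes 1/6.
Falguni is living and takes 1/6.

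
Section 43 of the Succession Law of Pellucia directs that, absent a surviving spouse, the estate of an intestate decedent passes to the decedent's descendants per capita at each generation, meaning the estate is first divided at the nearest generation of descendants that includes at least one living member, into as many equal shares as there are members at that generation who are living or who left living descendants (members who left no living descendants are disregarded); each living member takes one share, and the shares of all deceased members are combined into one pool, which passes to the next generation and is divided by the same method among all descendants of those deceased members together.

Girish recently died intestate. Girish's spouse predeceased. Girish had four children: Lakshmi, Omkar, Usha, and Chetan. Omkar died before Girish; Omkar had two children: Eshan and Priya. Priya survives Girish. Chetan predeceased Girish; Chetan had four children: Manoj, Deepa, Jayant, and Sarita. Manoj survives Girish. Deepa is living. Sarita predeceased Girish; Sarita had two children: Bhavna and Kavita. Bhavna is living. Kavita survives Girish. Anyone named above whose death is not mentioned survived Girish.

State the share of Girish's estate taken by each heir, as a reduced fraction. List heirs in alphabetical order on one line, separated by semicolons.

There is no surviving spouse, so the entire estate passes to Girish's descendants per capita at each generation.
At generation 1 (Lakshmi, Omkar, Usha, Chetan) there are 4 shares of (1)/4 = 1/4 each.
Living: Lakshmi and Usha — each takes 1/4.
Deceased: Omkar and Chetan. Their combined 1/2 is pooled and carried to generation 2.
At generation 2 (Eshan, Priya, Manoj, Deepa, Jayant, Sarita) there are 6 shares of (1/2)/6 = 1/12 each.
Living: Eshan, Priya, Manoj, Deepa, and Jayant — each takes 1/12.
Deceased: Sarita. That 1/12 share is carried to generation 3.
At generation 3 (Bhavna, Kavita) there are 2 shares of (1/12)/2 = 1/24 each.
Living: Bhavna and Kavita — each takes 1/24.

Bhavna 1/24; Deepa 1/12; Eshan 1/12; Jayant 1/12; Kavita 1/24; Lakshmi 1/4; Manoj 1/12; Priya 1/12; Usha 1/4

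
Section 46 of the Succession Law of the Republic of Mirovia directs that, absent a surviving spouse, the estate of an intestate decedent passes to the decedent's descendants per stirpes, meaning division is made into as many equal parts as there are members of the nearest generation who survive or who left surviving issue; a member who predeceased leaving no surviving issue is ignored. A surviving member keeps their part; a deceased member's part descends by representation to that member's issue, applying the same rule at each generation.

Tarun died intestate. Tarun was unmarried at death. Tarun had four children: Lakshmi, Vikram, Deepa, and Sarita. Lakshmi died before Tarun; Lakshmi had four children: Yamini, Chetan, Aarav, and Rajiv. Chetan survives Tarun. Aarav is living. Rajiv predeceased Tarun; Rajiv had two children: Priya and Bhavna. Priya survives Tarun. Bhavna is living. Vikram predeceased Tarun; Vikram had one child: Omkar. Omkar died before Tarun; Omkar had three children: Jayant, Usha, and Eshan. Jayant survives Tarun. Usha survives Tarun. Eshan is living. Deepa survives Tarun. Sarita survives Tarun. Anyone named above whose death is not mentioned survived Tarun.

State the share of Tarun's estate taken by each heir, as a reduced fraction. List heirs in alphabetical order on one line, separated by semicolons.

There is no surviving spouse, so the entire estate passes to Tarun's descendants per stirpes.
The estate is divided into 4 equal shares of 1/4 among Lakshmi, Vikram, Deepa, Sarita.
Lakshmi predeceased; the 1/4 allotted to Lakshmi's branch passes to Lakshmi's issue by representation.
The 1/4 is divided into 4 equal shares of 1/16 among Yamini, Chetan, Aarav, Rajiv.
Yamini is living and takes 1/16.
Chetan is living and takes 1/16.
Aarav is living and takes 1/16.
Rajiv predeceased; the 1/16 allotted to Rajiv's branch passes to Rajiv's issue by representation.
The 1/16 is divided into 2 equal shares of 1/32 among Priya, Bhavna.
Priya is living and takes 1/32.
Bhavna is living and takes 1/32.
Vikram predeceased; the 1/4 allotted to Vikram's branch passes to Vikram's issue by representation.
Omkar's line is the sole branch at this level, so the full 1/4 passes to Omkar's issue by representation.
The 1/4 is divided into 3 equal shares of 1/12 among Jayant, Usha, Eshan.
Jayant is living and takes 1/12.
Usha is living and takes 1/12.
Eshan is living and takes 1/12.
Deepa is living and takes 1/4.
Sarita is living and takes 1/4.

Aarav 1/16; Bhavna 1/32; Chetan 1/16; Deepa 1/4; Eshan 1/12; Jayant 1/12; Priya 1/32; Sarita 1/4; Usha 1/12; Yamini 1/16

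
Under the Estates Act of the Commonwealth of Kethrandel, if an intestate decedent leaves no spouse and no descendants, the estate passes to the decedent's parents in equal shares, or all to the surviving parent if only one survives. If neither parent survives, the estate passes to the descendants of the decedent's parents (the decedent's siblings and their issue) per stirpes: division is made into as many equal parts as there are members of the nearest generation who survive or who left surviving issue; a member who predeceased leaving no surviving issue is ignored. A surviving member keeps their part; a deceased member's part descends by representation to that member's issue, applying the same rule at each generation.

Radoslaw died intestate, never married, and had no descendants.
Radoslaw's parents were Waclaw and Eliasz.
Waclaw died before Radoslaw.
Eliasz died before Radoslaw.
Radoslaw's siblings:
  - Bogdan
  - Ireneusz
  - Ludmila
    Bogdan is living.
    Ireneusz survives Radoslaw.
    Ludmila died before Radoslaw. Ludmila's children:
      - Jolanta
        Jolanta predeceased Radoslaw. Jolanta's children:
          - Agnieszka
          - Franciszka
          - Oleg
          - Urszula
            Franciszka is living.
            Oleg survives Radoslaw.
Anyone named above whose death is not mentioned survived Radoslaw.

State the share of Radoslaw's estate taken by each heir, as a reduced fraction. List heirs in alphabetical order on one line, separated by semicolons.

Neither parent survives and there are no descendants, so the estate passes to Radoslaw's siblings and their issue per stirpes.
The estate is divided into 3 equal shares of 1/3 among Bogdan, Ireneusz, Ludmila.
Bogdan is living and takes 1/3.
Ireneusz is living and takes 1/3.
Ludmila predeceased; the 1/3 allotted to Ludmila's branch passes to Ludmila's issue by representation.
Jolanta's line is the sole branch at this level, so the full 1/3 passes to Jolanta's issue by representation.
The 1/3 is divided into 4 equal shares of 1/12 among Agnieszka, Franciszka, Oleg, Urszula.
Agnieszka is living and takes 1/12.
Franciszka is living and takes 1/12.
Oleg is living and takes 1/12.
Urszula is living and takes 1/12.

Agnieszka 1/12; Bogdan 1/3; Franciszka 1/12; Ireneusz 1/3; Oleg 1/12; Urszula 1/12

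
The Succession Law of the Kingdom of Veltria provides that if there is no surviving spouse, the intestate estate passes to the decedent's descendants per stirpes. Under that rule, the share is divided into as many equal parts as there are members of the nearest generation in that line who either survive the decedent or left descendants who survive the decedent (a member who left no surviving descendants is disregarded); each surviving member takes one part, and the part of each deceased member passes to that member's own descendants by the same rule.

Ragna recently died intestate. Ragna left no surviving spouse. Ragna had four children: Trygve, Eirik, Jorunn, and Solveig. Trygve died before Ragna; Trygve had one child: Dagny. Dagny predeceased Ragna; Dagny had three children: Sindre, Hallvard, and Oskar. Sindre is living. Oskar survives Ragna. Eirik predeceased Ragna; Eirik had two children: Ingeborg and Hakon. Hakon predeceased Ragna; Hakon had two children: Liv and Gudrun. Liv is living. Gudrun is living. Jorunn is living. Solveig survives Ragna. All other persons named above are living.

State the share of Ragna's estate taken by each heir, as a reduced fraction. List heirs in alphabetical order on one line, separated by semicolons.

There is no surviving spouse, so the entire estate passes to Ragna's descendants per stirpes.
The estate is divided into 4 equal shares of 1/4 among Trygve, Eirik, Jorunn, Solveig.
Trygve predeceased; the 1/4 allotted to Trygve's branch passes to Trygve's issue by representation.
Dagny's line is the sole branch at this level, so the full 1/4 passes to Dagny's issue by representation.
The 1/4 is divided into 3 equal shares of 1/12 among Sindre, Hallvard, Oskar.
Sindre is living and takes 1/12.
Hallvard is living and takes 1/12.
Oskar is living and takes 1/12.
Eirik predeceased; the 1/4 allotted to Eirik's branch passes to Eirik's issue by representation.
The 1/4 is divided into 2 equal shares of 1/8 among Ingeborg, Hakon.
Ingeborg is living and takes 1/8.
Hakon predeceased; the 1/8 allotted to Hakon's branch passes to Hakon's issue by representation.
The 1/8 is divided into 2 equal shares of 1/16 among Liv, Gudrun.
Liv is living and takes 1/16.
Gudrun is living and takes 1/16.
Jorunn is living and takes 1/4.
Solveig is living and takes 1/4.

Gudrun 1/16; Hallvard 1/12; Ingeborg 1/8; Jorunn 1/4; Liv 1/16; Oskar 1/12; Sindre 1/12; Solveig 1/4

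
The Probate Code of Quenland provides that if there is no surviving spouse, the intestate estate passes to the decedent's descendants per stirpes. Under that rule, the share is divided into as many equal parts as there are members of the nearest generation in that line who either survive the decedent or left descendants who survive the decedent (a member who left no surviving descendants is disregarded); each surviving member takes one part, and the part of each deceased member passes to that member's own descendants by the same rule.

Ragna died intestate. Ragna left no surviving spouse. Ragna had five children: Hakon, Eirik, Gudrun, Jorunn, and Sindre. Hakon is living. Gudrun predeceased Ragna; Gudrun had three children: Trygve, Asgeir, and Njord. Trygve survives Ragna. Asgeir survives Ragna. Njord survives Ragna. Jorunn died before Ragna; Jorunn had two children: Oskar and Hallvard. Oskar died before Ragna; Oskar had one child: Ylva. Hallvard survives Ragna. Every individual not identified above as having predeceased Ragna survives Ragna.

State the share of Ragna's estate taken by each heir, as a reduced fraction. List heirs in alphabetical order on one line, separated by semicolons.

There is no surviving spouse, so the entire estate passes to Ragna's descendants per stirpes.
The estate is divided into 5 equal shares of 1/5 among Hakon, Eirik, Gudrun, Jorunn, Sindre.
Hakon is living and takes 1/5.
Eirik is living and takes 1/5.
Gudrun predeceased; the 1/5 allotted to Gudrun's branch passes to Gudrun's issue by representation.
The 1/5 is divided into 3 equal shares of 1/15 among Trygve, Asgeir, Njord.
Trygve is living and takes 1/15.
Asgeir is living and takes 1/15.
Njord is living and takes 1/15.
Jorunn predeceased; the 1/5 allotted to Jorunn's branch passes to Jorunn's issue by representation.
The 1/5 is divided into 2 equal shares of 1/10 among Oskar, Hallvard.
Oskar predeceased; the 1/10 allotted to Oskar's branch passes to Oskar's issue by representation.
Ylva is the sole taker at this level and receives the full 1/10.
Hallvard is living and takes 1/10.
Sindre is living and takes 1/5.

Asgeir 1/15; Eirik 1/5; Hakon 1/5; Hallvard 1/10; Njord 1/15; Sindre 1/5; Trygve 1/15; Ylva 1/10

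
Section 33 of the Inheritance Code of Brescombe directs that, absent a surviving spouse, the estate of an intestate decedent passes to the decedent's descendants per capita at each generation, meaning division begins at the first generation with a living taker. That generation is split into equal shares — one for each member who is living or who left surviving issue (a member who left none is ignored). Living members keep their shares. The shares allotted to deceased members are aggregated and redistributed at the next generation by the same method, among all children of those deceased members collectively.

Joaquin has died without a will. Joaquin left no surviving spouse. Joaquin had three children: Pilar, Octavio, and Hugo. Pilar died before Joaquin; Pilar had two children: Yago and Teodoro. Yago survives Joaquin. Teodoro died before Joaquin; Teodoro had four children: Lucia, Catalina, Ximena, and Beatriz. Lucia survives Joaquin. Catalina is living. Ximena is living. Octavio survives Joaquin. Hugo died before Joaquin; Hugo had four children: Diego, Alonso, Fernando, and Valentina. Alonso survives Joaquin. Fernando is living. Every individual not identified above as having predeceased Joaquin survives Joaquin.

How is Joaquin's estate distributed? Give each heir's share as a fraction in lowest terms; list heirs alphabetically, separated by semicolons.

There is no surviving spouse, so the entire estate passes to Joaquin's descendants per capita at each generation.
At generation 1 (Pilar, Octavio, Hugo) there are 3 shares of (1)/3 = 1/3 each.
Living: Octavio — each takes 1/3.
Deceased: Pilar and Hugo. Their combined 2/3 is pooled and carried to generation 2.
At generation 2 (Yago, Teodoro, Diego, Alonso, Fernando, Valentina) there are 6 shares of (2/3)/6 = 1/9 each.
Living: Yago, Diego, Alonso, Fernando, and Valentina — each takes 1/9.
Deceased: Teodoro. That 1/9 share is carried to generation 3.
At generation 3 (Lucia, Catalina, Ximena, Beatriz) there are 4 shares of (1/9)/4 = 1/36 each.
Living: Lucia, Catalina, Ximena, and Beatriz — each takes 1/36.

Alonso 1/9; Beatriz 1/36; Catalina 1/36; Diego 1/9; Fernando 1/9; Lucia 1/36; Octavio 1/3; Valentina 1/9; Ximena 1/36; Yago 1/9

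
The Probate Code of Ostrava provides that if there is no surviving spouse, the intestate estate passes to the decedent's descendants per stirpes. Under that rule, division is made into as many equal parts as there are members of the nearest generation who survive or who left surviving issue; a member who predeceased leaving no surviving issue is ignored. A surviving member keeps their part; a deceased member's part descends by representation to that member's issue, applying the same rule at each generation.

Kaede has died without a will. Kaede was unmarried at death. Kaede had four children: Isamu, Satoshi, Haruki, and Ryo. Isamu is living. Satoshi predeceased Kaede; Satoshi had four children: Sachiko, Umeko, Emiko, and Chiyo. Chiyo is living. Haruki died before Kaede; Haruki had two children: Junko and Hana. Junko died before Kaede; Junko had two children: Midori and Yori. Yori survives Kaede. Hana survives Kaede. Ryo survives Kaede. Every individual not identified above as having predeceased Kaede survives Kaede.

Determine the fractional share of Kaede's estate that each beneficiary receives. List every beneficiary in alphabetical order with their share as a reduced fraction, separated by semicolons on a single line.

Chiyo 1/16; Emiko 1/16; Hana 1/8; Isamu 1/4; Midori 1/16; Ryo 1/4; Sachiko 1/16; Umeko 1/16; Yori 1/16

There is no surviving spouse, so the entire estate passes to Kaede's descendants per stirpes.
The estate is divided into 4 equal shares of 1/4 among Isamu, Satoshi, Haruki, Ryo.
Isamu is living and takes 1/4.
Satoshi predeceased; the 1/4 allotted to Satoshi's branch passes to Satoshi's issue by representation.
The 1/4 is divided into 4 equal shares of 1/16 among Sachiko, Umeko, Emiko, Chiyo.
Sachiko is living and takes 1/16.
Umeko is living and takes 1/16.
Emiko is living and takes 1/16.
Chiyo is living and takes 1/16.
Haruki predeceased; the 1/4 allotted to Haruki's branch passes to Haruki's issue by representation.
The 1/4 is divided into 2 equal shares of 1/8 among Junko, Hana.
Junko predeceased; the 1/8 allotted to Junko's branch passes to Junko's issue by representation.
The 1/8 is divided into 2 equal shares of 1/16 among Midori, Yori.
Midori is living and takes 1/16.
Yori is living and takes 1/16.
Hana is living and takes 1/8.
Ryo is living and takes 1/4.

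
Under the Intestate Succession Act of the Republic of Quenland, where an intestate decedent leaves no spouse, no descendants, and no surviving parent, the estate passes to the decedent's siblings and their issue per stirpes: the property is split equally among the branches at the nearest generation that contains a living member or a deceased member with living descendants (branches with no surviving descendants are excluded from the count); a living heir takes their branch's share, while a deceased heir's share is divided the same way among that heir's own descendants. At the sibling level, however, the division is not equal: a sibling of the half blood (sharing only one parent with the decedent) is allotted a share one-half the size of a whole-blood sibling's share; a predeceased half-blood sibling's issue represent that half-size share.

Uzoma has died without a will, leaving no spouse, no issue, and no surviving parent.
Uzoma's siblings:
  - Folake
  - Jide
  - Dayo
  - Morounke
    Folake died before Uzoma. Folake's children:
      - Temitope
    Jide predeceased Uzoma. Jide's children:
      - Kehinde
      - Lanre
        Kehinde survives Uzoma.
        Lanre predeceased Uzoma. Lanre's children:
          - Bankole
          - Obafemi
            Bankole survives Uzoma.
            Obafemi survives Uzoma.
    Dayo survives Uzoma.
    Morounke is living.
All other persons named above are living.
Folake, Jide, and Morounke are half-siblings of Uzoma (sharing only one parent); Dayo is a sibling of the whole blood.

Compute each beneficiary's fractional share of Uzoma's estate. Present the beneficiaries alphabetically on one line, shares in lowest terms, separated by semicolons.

No spouse, descendants, or parent survives, so the estate passes to Uzoma's siblings per stirpes.
Half-blood siblings count for one-half the weight of whole-blood siblings at the initial division.
Dividing 1 in proportion to weights (total weight 5/2): Folake (weight 1/2) → 1/5; Jide (weight 1/2) → 1/5; Dayo (weight 1) → 2/5; Morounke (weight 1/2) → 1/5.
Folake predeceased; the 1/5 allotted to Folake's branch passes to Folake's issue by representation.
Temitope is the sole taker at this level and receives the full 1/5.
Jide predeceased; the 1/5 allotted to Jide's branch passes to Jide's issue by representation.
The 1/5 is divided into 2 equal shares of 1/10 among Kehinde, Lanre.
Kehinde is living and takes 1/10.
Lanre predeceased; the 1/10 allotted to Lanre's branch passes to Lanre's issue by representation.
The 1/10 is divided into 2 equal shares of 1/20 among Bankole, Obafemi.
Bankole is living and takes 1/20.
Obafemi is living and takes 1/20.
Dayo is living and takes 2/5.
Morounke is living and takes 1/5.

Bankole 1/20; Dayo 2/5; Kehinde 1/10; Morounke 1/5; Obafemi 1/20; Temitope 1/5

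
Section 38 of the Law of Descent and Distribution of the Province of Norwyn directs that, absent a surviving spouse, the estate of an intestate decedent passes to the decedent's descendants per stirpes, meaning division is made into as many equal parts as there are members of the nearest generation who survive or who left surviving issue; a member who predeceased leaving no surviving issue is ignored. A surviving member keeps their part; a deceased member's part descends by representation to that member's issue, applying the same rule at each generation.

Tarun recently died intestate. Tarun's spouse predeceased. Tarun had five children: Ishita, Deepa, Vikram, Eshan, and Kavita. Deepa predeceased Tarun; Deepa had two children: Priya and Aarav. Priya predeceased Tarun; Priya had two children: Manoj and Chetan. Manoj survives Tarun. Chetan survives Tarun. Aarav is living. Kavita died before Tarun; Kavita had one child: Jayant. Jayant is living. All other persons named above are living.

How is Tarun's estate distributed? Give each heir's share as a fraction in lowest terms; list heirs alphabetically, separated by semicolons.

There is no surviving spouse, so the entire estate passes to Tarun's descendants per stirpes.
The estate is divided into 5 equal shares of 1/5 among Ishita, Deepa, Vikram, Eshan, Kavita.
Ishita is living and takes 1/5.
Deepa predeceased; the 1/5 allotted to Deepa's branch passes to Deepa's issue by representation.
The 1/5 is divided into 2 equal shares of 1/10 among Priya, Aarav.
Priya predeceased; the 1/10 allotted to Priya's branch passes to Priya's issue by representation.
The 1/10 is divided into 2 equal shares of 1/20 among Manoj, Chetan.
Manoj is living and takes 1/20.
Chetan is living and takes 1/20.
Aarav is living and takes 1/10.
Vikram is living and takes 1/5.
Eshan is living and takes 1/5.
Kavita predeceased; the 1/5 allotted to Kavita's branch passes to Kavita's issue by representation.
Jayant is the sole taker at this level and receives the full 1/5.

Aarav 1/10; Chetan 1/20; Eshan 1/5; Ishita 1/5; Jayant 1/5; Manoj 1/20; Vikram 1/5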